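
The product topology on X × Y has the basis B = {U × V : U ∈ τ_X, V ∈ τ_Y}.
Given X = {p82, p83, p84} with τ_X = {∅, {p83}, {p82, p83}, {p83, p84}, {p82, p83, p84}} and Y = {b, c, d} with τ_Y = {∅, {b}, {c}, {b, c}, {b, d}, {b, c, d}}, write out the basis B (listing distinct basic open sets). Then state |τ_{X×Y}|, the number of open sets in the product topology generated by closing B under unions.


Basis B = {∅ × ∅, {p83} × {b}, {p83} × {c}, {p82, p83} × {b}, {p82, p83} × {c}, {p83} × {b, c}, {p83} × {b, d}, {p83, p84} × {b}, {p83, p84} × {c}, {p82, p83, p84} × {b}, {p82, p83, p84} × {c}, {p83} × {b, c, d}, {p82, p83} × {b, c}, {p82, p83} × {b, d}, {p83, p84} × {b, c}, {p83, p84} × {b, d}, {p82, p83} × {b, c, d}, {p82, p83, p84} × {b, c}, {p82, p83, p84} × {b, d}, {p83, p84} × {b, c, d}, {p82, p83, p84} × {b, c, d}}; |τ_{X×Y}| = 70.

Enumerate products U × V with U ∈ τ_X, V ∈ τ_Y (deduplicated):
  ∅ × ∅ = {} (∅)
  {p83} × {b} = {(p83,b)}
  {p83} × {c} = {(p83,c)}
  {p82, p83} × {b} = {(p82,b), (p83,b)}
  {p82, p83} × {c} = {(p82,c), (p83,c)}
  {p83} × {b, c} = {(p83,b), (p83,c)}
  {p83} × {b, d} = {(p83,b), (p83,d)}
  {p83, p84} × {b} = {(p83,b), (p84,b)}
  {p83, p84} × {c} = {(p83,c), (p84,c)}
  {p82, p83, p84} × {b} = {(p82,b), (p83,b), (p84,b)}
  {p82, p83, p84} × {c} = {(p82,c), (p83,c), (p84,c)}
  {p83} × {b, c, d} = {(p83,b), (p83,c), (p83,d)}
  {p82, p83} × {b, c} = {(p82,b), (p82,c), (p83,b), (p83,c)}
  {p82, p83} × {b, d} = {(p82,b), (p82,d), (p83,b), (p83,d)}
  {p83, p84} × {b, c} = {(p83,b), (p83,c), (p84,b), (p84,c)}
  {p83, p84} × {b, d} = {(p83,b), (p83,d), (p84,b), (p84,d)}
  {p82, p83} × {b, c, d} = {(p82,b), (p82,c), (p82,d), (p83,b), (p83,c), (p83,d)}
  {p82, p83, p84} × {b, c} = {(p82,b), (p82,c), (p83,b), (p83,c), (p84,b), (p84,c)}
  {p82, p83, p84} × {b, d} = {(p82,b), (p82,d), (p83,b), (p83,d), (p84,b), (p84,d)}
  {p83, p84} × {b, c, d} = {(p83,b), (p83,c), (p83,d), (p84,b), (p84,c), (p84,d)}
  {p82, p83, p84} × {b, c, d} = {(p82,b), (p82,c), (p82,d), (p83,b), (p83,c), (p83,d), (p84,b), (p84,c), (p84,d)}
These 21 distinct sets form the basis B.
Close under arbitrary unions to get τ_{X×Y}; counting gives |τ_{X×Y}| = 70.


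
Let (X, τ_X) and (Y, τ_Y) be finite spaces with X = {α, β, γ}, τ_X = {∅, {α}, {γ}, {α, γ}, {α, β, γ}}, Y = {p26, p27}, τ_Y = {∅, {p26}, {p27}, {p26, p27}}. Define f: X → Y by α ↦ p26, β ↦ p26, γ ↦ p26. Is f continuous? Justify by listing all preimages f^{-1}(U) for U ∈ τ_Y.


f IS continuous.

Compute f^{-1}(U) for each U ∈ τ_Y:
  U = ∅: f^{-1}(U) = ∅ ∈ τ_X ✓.
  U = {p26}: f^{-1}(U) = {α, β, γ} ∈ τ_X ✓.
  U = {p27}: f^{-1}(U) = ∅ ∈ τ_X ✓.
  U = {p26, p27}: f^{-1}(U) = {α, β, γ} ∈ τ_X ✓.
Every preimage lies in τ_X, so f IS continuous.


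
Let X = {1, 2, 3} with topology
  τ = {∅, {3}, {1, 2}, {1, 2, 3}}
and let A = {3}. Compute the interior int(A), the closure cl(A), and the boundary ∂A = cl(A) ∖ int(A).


int(A) = {3}, cl(A) = {3}, ∂A = ∅.

Closed sets in (X, τ) are complements of opens:
  closed(X, τ) = {∅, {3}, {1, 2}, {1, 2, 3}}.
int(A) = ⋃ {U ∈ τ : U ⊆ A}. Opens contained in A: ∅, {3}.
Taking the union of these: int(A) = {3}.
cl(A) = ⋂ {C closed : A ⊆ C}. Closed sets containing A: {3}, {1, 2, 3}.
Intersecting these: cl(A) = {3}.
∂A = cl(A) ∖ int(A) = {3} ∖ {3} = ∅.


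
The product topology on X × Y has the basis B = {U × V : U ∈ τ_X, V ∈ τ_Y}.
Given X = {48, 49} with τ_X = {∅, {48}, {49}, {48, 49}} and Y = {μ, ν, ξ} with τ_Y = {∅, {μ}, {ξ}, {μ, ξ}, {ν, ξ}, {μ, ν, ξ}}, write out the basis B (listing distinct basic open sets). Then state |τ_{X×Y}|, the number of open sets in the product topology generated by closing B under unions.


Basis B = {∅ × ∅, {48} × {μ}, {48} × {ξ}, {49} × {μ}, {49} × {ξ}, {48} × {μ, ξ}, {48, 49} × {μ}, {48} × {ν, ξ}, {48, 49} × {ξ}, {49} × {μ, ξ}, {49} × {ν, ξ}, {48} × {μ, ν, ξ}, {49} × {μ, ν, ξ}, {48, 49} × {μ, ξ}, {48, 49} × {ν, ξ}, {48, 49} × {μ, ν, ξ}}; |τ_{X×Y}| = 36.

Enumerate products U × V with U ∈ τ_X, V ∈ τ_Y (deduplicated):
  ∅ × ∅ = {} (∅)
  {48} × {μ} = {(48,μ)}
  {48} × {ξ} = {(48,ξ)}
  {49} × {μ} = {(49,μ)}
  {49} × {ξ} = {(49,ξ)}
  {48} × {μ, ξ} = {(48,μ), (48,ξ)}
  {48, 49} × {μ} = {(48,μ), (49,μ)}
  {48} × {ν, ξ} = {(48,ν), (48,ξ)}
  {48, 49} × {ξ} = {(48,ξ), (49,ξ)}
  {49} × {μ, ξ} = {(49,μ), (49,ξ)}
  {49} × {ν, ξ} = {(49,ν), (49,ξ)}
  {48} × {μ, ν, ξ} = {(48,μ), (48,ν), (48,ξ)}
  {49} × {μ, ν, ξ} = {(49,μ), (49,ν), (49,ξ)}
  {48, 49} × {μ, ξ} = {(48,μ), (48,ξ), (49,μ), (49,ξ)}
  {48, 49} × {ν, ξ} = {(48,ν), (48,ξ), (49,ν), (49,ξ)}
  {48, 49} × {μ, ν, ξ} = {(48,μ), (48,ν), (48,ξ), (49,μ), (49,ν), (49,ξ)}
These 16 distinct sets form the basis B.
Close under arbitrary unions to get τ_{X×Y}; counting gives |τ_{X×Y}| = 36.


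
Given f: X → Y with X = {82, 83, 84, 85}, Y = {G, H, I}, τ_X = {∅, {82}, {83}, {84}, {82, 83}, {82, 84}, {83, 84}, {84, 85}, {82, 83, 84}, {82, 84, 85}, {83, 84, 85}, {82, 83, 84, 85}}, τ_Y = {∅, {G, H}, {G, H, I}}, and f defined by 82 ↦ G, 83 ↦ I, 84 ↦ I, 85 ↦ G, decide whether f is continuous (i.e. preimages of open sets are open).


f is NOT continuous.

Compute f^{-1}(U) for each U ∈ τ_Y:
  U = ∅: f^{-1}(U) = ∅ ∈ τ_X ✓.
  U = {G, H}: f^{-1}(U) = {82, 85} ∉ τ_X ✗.
  U = {G, H, I}: f^{-1}(U) = {82, 83, 84, 85} ∈ τ_X ✓.
Found U = {G, H} with f^{-1}(U) = {82, 85} not in τ_X. Therefore f is NOT continuous.


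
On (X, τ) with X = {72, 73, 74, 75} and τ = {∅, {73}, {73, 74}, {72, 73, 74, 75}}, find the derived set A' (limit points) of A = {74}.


A' = {72, 75}

For each x ∈ X, list the open sets U ∈ τ with x ∈ U, then check whether U ∩ (A ∖ {x}) ≠ ∅ for every such U.
  x = 72: opens ∋ x are {72, 73, 74, 75}; each meets A ∖ {72}, so x IS a limit point.
  x = 73: open {73} ∋ x has {73} ∩ (A ∖ {73}) = ∅, so x is NOT a limit point.
  x = 74: open {73, 74} ∋ x has {73, 74} ∩ (A ∖ {74}) = ∅, so x is NOT a limit point.
  x = 75: opens ∋ x are {72, 73, 74, 75}; each meets A ∖ {75}, so x IS a limit point.
Collecting: A' = {72, 75}.


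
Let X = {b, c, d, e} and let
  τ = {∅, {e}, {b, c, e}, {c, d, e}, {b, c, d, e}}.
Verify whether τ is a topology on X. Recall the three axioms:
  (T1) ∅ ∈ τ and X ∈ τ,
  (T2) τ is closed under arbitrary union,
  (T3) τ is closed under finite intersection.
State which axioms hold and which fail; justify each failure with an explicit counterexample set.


τ is NOT a topology on X.

Axiom (T1): ∅ ∈ τ? Yes; X ∈ τ? Yes.
Axiom (T2/T3): check pairwise unions and intersections of members of τ.
Counterexample for (T3): {b, c, e} ∩ {c, d, e} = {c, e} ∉ τ. Therefore τ is NOT a topology.


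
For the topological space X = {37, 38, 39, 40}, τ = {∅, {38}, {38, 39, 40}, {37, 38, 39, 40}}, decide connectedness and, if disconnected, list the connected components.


(X, τ) is connected.

Find clopen sets (U ∈ τ with X ∖ U ∈ τ):
  U = ∅, X ∖ U = {37, 38, 39, 40} — both open, so U is clopen.
  U = {37, 38, 39, 40}, X ∖ U = ∅ — both open, so U is clopen.
Only trivial clopens (∅ and X) exist, so (X, τ) is connected.
Compute connected components by grouping points that agree on all clopens:
  component: {37, 38, 39, 40}


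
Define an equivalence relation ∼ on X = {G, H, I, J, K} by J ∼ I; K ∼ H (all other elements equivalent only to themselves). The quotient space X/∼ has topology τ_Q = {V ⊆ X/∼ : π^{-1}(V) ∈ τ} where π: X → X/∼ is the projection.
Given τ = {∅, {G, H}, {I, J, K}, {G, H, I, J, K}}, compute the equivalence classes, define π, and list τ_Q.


X/∼ = {[G], [H=K], [I=J]}; |τ_Q| = 2.

Equivalence classes: [G], [H=K], [I=J].
Quotient map π: X → X/∼ sends G ↦ [G], H ↦ [H=K], I ↦ [I=J], J ↦ [I=J], K ↦ [H=K].
For each subset V ⊆ X/∼, compute π^{-1}(V) ⊆ X and check whether π^{-1}(V) ∈ τ. V is open in τ_Q iff π^{-1}(V) ∈ τ.
  V = {}: π^{-1}(V) = ∅ ∈ τ ✓.
  V = {[G]}: π^{-1}(V) = {G} ∉ τ ✗.
  V = {[H=K]}: π^{-1}(V) = {H, K} ∉ τ ✗.
  V = {[G], [H=K]}: π^{-1}(V) = {G, H, K} ∉ τ ✗.
  V = {[I=J]}: π^{-1}(V) = {I, J} ∉ τ ✗.
  V = {[G], [I=J]}: π^{-1}(V) = {G, I, J} ∉ τ ✗.
  V = {[H=K], [I=J]}: π^{-1}(V) = {H, I, J, K} ∉ τ ✗.
  V = {[G], [H=K], [I=J]}: π^{-1}(V) = {G, H, I, J, K} ∈ τ ✓.
Open sets in the quotient: τ_Q = {{}, {[G], [H=K], [I=J]}} (2 elements).


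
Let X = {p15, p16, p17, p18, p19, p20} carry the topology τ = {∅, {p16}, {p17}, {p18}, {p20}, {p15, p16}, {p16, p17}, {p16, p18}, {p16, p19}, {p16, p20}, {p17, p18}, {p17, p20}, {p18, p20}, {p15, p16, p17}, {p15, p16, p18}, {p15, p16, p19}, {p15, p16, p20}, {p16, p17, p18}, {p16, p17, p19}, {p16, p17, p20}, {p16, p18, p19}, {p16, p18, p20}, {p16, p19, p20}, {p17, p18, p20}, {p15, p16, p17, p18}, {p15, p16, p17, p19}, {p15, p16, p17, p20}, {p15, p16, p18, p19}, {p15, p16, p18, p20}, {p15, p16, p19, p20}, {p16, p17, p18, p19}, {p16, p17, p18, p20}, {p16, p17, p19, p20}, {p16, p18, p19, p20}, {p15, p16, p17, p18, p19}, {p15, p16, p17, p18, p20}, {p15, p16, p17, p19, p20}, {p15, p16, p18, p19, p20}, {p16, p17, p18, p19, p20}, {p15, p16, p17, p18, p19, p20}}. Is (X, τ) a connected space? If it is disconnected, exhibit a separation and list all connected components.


(X, τ) is disconnected; components = [{p17}, {p18}, {p20}, {p15, p16, p19}].

Find clopen sets (U ∈ τ with X ∖ U ∈ τ):
  U = ∅, X ∖ U = {p15, p16, p17, p18, p19, p20} — both open, so U is clopen.
  U = {p17}, X ∖ U = {p15, p16, p18, p19, p20} — both open, so U is clopen.
  U = {p18}, X ∖ U = {p15, p16, p17, p19, p20} — both open, so U is clopen.
  U = {p20}, X ∖ U = {p15, p16, p17, p18, p19} — both open, so U is clopen.
  U = {p17, p18}, X ∖ U = {p15, p16, p19, p20} — both open, so U is clopen.
  U = {p17, p20}, X ∖ U = {p15, p16, p18, p19} — both open, so U is clopen.
  U = {p18, p20}, X ∖ U = {p15, p16, p17, p19} — both open, so U is clopen.
  U = {p15, p16, p19}, X ∖ U = {p17, p18, p20} — both open, so U is clopen.
  U = {p17, p18, p20}, X ∖ U = {p15, p16, p19} — both open, so U is clopen.
  U = {p15, p16, p17, p19}, X ∖ U = {p18, p20} — both open, so U is clopen.
  U = {p15, p16, p18, p19}, X ∖ U = {p17, p20} — both open, so U is clopen.
  U = {p15, p16, p19, p20}, X ∖ U = {p17, p18} — both open, so U is clopen.
  U = {p15, p16, p17, p18, p19}, X ∖ U = {p20} — both open, so U is clopen.
  U = {p15, p16, p17, p19, p20}, X ∖ U = {p18} — both open, so U is clopen.
  U = {p15, p16, p18, p19, p20}, X ∖ U = {p17} — both open, so U is clopen.
  U = {p15, p16, p17, p18, p19, p20}, X ∖ U = ∅ — both open, so U is clopen.
Nontrivial clopen(s) exist: e.g. {p15, p16, p17, p19}. So (X, τ) is disconnected.
Compute connected components by grouping points that agree on all clopens:
  component: {p17}
  component: {p18}
  component: {p20}
  component: {p15, p16, p19}


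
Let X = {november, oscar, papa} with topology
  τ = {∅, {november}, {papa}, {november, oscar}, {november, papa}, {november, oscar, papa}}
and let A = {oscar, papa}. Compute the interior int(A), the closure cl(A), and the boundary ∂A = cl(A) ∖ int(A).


int(A) = {papa}, cl(A) = {oscar, papa}, ∂A = {oscar}.

Closed sets in (X, τ) are complements of opens:
  closed(X, τ) = {∅, {oscar}, {papa}, {november, oscar}, {oscar, papa}, {november, oscar, papa}}.
int(A) = ⋃ {U ∈ τ : U ⊆ A}. Opens contained in A: ∅, {papa}.
Taking the union of these: int(A) = {papa}.
cl(A) = ⋂ {C closed : A ⊆ C}. Closed sets containing A: {oscar, papa}, {november, oscar, papa}.
Intersecting these: cl(A) = {oscar, papa}.
∂A = cl(A) ∖ int(A) = {oscar, papa} ∖ {papa} = {oscar}.


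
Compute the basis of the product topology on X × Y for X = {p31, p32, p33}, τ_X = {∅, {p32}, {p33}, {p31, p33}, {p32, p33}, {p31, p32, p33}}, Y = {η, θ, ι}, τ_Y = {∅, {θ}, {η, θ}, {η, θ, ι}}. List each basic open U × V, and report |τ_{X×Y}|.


Basis B = {∅ × ∅, {p32} × {θ}, {p33} × {θ}, {p31, p33} × {θ}, {p32} × {η, θ}, {p32, p33} × {θ}, {p33} × {η, θ}, {p31, p32, p33} × {θ}, {p32} × {η, θ, ι}, {p33} × {η, θ, ι}, {p31, p33} × {η, θ}, {p32, p33} × {η, θ}, {p31, p33} × {η, θ, ι}, {p31, p32, p33} × {η, θ}, {p32, p33} × {η, θ, ι}, {p31, p32, p33} × {η, θ, ι}}; |τ_{X×Y}| = 40.

Enumerate products U × V with U ∈ τ_X, V ∈ τ_Y (deduplicated):
  ∅ × ∅ = {} (∅)
  {p32} × {θ} = {(p32,θ)}
  {p33} × {θ} = {(p33,θ)}
  {p31, p33} × {θ} = {(p31,θ), (p33,θ)}
  {p32} × {η, θ} = {(p32,η), (p32,θ)}
  {p32, p33} × {θ} = {(p32,θ), (p33,θ)}
  {p33} × {η, θ} = {(p33,η), (p33,θ)}
  {p31, p32, p33} × {θ} = {(p31,θ), (p32,θ), (p33,θ)}
  {p32} × {η, θ, ι} = {(p32,η), (p32,θ), (p32,ι)}
  {p33} × {η, θ, ι} = {(p33,η), (p33,θ), (p33,ι)}
  {p31, p33} × {η, θ} = {(p31,η), (p31,θ), (p33,η), (p33,θ)}
  {p32, p33} × {η, θ} = {(p32,η), (p32,θ), (p33,η), (p33,θ)}
  {p31, p33} × {η, θ, ι} = {(p31,η), (p31,θ), (p31,ι), (p33,η), (p33,θ), (p33,ι)}
  {p31, p32, p33} × {η, θ} = {(p31,η), (p31,θ), (p32,η), (p32,θ), (p33,η), (p33,θ)}
  {p32, p33} × {η, θ, ι} = {(p32,η), (p32,θ), (p32,ι), (p33,η), (p33,θ), (p33,ι)}
  {p31, p32, p33} × {η, θ, ι} = {(p31,η), (p31,θ), (p31,ι), (p32,η), (p32,θ), (p32,ι), (p33,η), (p33,θ), (p33,ι)}
These 16 distinct sets form the basis B.
Close under arbitrary unions to get τ_{X×Y}; counting gives |τ_{X×Y}| = 40.


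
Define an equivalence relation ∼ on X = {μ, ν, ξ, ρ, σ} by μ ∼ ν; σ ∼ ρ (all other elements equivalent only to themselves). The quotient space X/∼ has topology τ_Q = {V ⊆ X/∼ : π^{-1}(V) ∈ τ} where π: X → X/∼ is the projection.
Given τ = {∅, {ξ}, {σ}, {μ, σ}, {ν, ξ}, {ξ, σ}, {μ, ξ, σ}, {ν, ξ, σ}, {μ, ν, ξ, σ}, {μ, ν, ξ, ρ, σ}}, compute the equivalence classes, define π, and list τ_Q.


X/∼ = {[μ=ν], [ξ], [ρ=σ]}; |τ_Q| = 3.

Equivalence classes: [μ=ν], [ξ], [ρ=σ].
Quotient map π: X → X/∼ sends μ ↦ [μ=ν], ν ↦ [μ=ν], ξ ↦ [ξ], ρ ↦ [ρ=σ], σ ↦ [ρ=σ].
For each subset V ⊆ X/∼, compute π^{-1}(V) ⊆ X and check whether π^{-1}(V) ∈ τ. V is open in τ_Q iff π^{-1}(V) ∈ τ.
  V = {}: π^{-1}(V) = ∅ ∈ τ ✓.
  V = {[μ=ν]}: π^{-1}(V) = {μ, ν} ∉ τ ✗.
  V = {[ξ]}: π^{-1}(V) = {ξ} ∈ τ ✓.
  V = {[μ=ν], [ξ]}: π^{-1}(V) = {μ, ν, ξ} ∉ τ ✗.
  V = {[ρ=σ]}: π^{-1}(V) = {ρ, σ} ∉ τ ✗.
  V = {[μ=ν], [ρ=σ]}: π^{-1}(V) = {μ, ν, ρ, σ} ∉ τ ✗.
  V = {[ξ], [ρ=σ]}: π^{-1}(V) = {ξ, ρ, σ} ∉ τ ✗.
  V = {[μ=ν], [ξ], [ρ=σ]}: π^{-1}(V) = {μ, ν, ξ, ρ, σ} ∈ τ ✓.
Open sets in the quotient: τ_Q = {{}, {[ξ]}, {[μ=ν], [ξ], [ρ=σ]}} (3 elements).


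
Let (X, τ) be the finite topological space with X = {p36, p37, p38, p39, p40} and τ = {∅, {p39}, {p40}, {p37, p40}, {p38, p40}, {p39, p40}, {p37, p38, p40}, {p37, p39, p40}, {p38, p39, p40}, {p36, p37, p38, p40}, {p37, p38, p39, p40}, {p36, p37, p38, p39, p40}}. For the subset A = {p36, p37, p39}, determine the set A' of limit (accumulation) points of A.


A' = {p36}

For each x ∈ X, list the open sets U ∈ τ with x ∈ U, then check whether U ∩ (A ∖ {x}) ≠ ∅ for every such U.
  x = p36: opens ∋ x are {p36, p37, p38, p40}, {p36, p37, p38, p39, p40}; each meets A ∖ {p36}, so x IS a limit point.
  x = p37: open {p37, p40} ∋ x has {p37, p40} ∩ (A ∖ {p37}) = ∅, so x is NOT a limit point.
  x = p38: open {p38, p40} ∋ x has {p38, p40} ∩ (A ∖ {p38}) = ∅, so x is NOT a limit point.
  x = p39: open {p39} ∋ x has {p39} ∩ (A ∖ {p39}) = ∅, so x is NOT a limit point.
  x = p40: open {p40} ∋ x has {p40} ∩ (A ∖ {p40}) = ∅, so x is NOT a limit point.
Collecting: A' = {p36}.


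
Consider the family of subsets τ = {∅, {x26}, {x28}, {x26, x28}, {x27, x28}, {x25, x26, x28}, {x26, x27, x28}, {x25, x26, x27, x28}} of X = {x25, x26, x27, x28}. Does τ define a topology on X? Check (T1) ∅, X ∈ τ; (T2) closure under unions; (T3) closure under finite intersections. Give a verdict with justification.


τ IS a topology on X.

Axiom (T1): ∅ ∈ τ? Yes; X ∈ τ? Yes.
Axiom (T2/T3): check pairwise unions and intersections of members of τ.
All pairwise intersections and unions checked — each lies in τ. Therefore τ satisfies (T1), (T2), (T3): it IS a topology on X.


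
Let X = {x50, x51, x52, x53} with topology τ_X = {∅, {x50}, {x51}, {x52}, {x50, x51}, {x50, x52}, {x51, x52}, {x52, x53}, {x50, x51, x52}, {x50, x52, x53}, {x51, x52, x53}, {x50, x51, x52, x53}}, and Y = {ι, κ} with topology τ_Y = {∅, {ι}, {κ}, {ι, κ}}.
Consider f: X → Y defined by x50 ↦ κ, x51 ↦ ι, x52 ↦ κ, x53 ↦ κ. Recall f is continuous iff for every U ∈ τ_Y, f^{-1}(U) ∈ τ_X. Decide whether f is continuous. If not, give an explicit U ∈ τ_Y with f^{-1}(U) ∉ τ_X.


f IS continuous.

Compute f^{-1}(U) for each U ∈ τ_Y:
  U = ∅: f^{-1}(U) = ∅ ∈ τ_X ✓.
  U = {ι}: f^{-1}(U) = {x51} ∈ τ_X ✓.
  U = {κ}: f^{-1}(U) = {x50, x52, x53} ∈ τ_X ✓.
  U = {ι, κ}: f^{-1}(U) = {x50, x51, x52, x53} ∈ τ_X ✓.
Every preimage lies in τ_X, so f IS continuous.


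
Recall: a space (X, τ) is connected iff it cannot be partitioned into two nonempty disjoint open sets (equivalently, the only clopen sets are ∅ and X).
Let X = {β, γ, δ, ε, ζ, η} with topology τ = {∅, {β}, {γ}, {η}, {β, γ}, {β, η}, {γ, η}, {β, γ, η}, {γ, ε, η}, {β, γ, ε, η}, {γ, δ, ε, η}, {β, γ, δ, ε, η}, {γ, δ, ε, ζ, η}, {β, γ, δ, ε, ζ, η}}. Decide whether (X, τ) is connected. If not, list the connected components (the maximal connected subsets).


(X, τ) is disconnected; components = [{β}, {γ, δ, ε, ζ, η}].

Find clopen sets (U ∈ τ with X ∖ U ∈ τ):
  U = ∅, X ∖ U = {β, γ, δ, ε, ζ, η} — both open, so U is clopen.
  U = {β}, X ∖ U = {γ, δ, ε, ζ, η} — both open, so U is clopen.
  U = {γ, δ, ε, ζ, η}, X ∖ U = {β} — both open, so U is clopen.
  U = {β, γ, δ, ε, ζ, η}, X ∖ U = ∅ — both open, so U is clopen.
Nontrivial clopen(s) exist: e.g. {β}. So (X, τ) is disconnected.
Compute connected components by grouping points that agree on all clopens:
  component: {β}
  component: {γ, δ, ε, ζ, η}


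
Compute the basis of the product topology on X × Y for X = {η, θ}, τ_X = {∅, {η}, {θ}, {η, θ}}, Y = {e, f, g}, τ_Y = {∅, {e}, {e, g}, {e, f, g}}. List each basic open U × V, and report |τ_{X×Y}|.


Basis B = {∅ × ∅, {η} × {e}, {θ} × {e}, {η} × {e, g}, {η, θ} × {e}, {θ} × {e, g}, {η} × {e, f, g}, {θ} × {e, f, g}, {η, θ} × {e, g}, {η, θ} × {e, f, g}}; |τ_{X×Y}| = 16.

Enumerate products U × V with U ∈ τ_X, V ∈ τ_Y (deduplicated):
  ∅ × ∅ = {} (∅)
  {η} × {e} = {(η,e)}
  {θ} × {e} = {(θ,e)}
  {η} × {e, g} = {(η,e), (η,g)}
  {η, θ} × {e} = {(η,e), (θ,e)}
  {θ} × {e, g} = {(θ,e), (θ,g)}
  {η} × {e, f, g} = {(η,e), (η,f), (η,g)}
  {θ} × {e, f, g} = {(θ,e), (θ,f), (θ,g)}
  {η, θ} × {e, g} = {(η,e), (η,g), (θ,e), (θ,g)}
  {η, θ} × {e, f, g} = {(η,e), (η,f), (η,g), (θ,e), (θ,f), (θ,g)}
These 10 distinct sets form the basis B.
Close under arbitrary unions to get τ_{X×Y}; counting gives |τ_{X×Y}| = 16.


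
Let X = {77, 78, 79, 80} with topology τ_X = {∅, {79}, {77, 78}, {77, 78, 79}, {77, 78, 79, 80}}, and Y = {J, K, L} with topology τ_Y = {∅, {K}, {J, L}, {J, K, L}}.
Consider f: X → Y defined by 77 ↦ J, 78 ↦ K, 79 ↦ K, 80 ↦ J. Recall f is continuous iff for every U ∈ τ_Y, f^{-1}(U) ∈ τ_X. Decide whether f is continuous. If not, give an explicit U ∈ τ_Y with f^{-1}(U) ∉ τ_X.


f is NOT continuous.

Compute f^{-1}(U) for each U ∈ τ_Y:
  U = ∅: f^{-1}(U) = ∅ ∈ τ_X ✓.
  U = {K}: f^{-1}(U) = {78, 79} ∉ τ_X ✗.
  U = {J, L}: f^{-1}(U) = {77, 80} ∉ τ_X ✗.
  U = {J, K, L}: f^{-1}(U) = {77, 78, 79, 80} ∈ τ_X ✓.
Found U = {K} with f^{-1}(U) = {78, 79} not in τ_X. Therefore f is NOT continuous.


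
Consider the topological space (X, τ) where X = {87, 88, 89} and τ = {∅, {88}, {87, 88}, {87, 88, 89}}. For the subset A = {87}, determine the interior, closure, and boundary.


int(A) = ∅, cl(A) = {87, 89}, ∂A = {87, 89}.

Closed sets in (X, τ) are complements of opens:
  closed(X, τ) = {∅, {89}, {87, 89}, {87, 88, 89}}.
int(A) = ⋃ {U ∈ τ : U ⊆ A}. Opens contained in A: ∅.
Taking the union of these: int(A) = ∅.
cl(A) = ⋂ {C closed : A ⊆ C}. Closed sets containing A: {87, 89}, {87, 88, 89}.
Intersecting these: cl(A) = {87, 89}.
∂A = cl(A) ∖ int(A) = {87, 89} ∖ ∅ = {87, 89}.


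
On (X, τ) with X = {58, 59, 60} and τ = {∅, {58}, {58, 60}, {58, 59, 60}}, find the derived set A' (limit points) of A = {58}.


A' = {59, 60}

For each x ∈ X, list the open sets U ∈ τ with x ∈ U, then check whether U ∩ (A ∖ {x}) ≠ ∅ for every such U.
  x = 58: open {58} ∋ x has {58} ∩ (A ∖ {58}) = ∅, so x is NOT a limit point.
  x = 59: opens ∋ x are {58, 59, 60}; each meets A ∖ {59}, so x IS a limit point.
  x = 60: opens ∋ x are {58, 60}, {58, 59, 60}; each meets A ∖ {60}, so x IS a limit point.
Collecting: A' = {59, 60}.


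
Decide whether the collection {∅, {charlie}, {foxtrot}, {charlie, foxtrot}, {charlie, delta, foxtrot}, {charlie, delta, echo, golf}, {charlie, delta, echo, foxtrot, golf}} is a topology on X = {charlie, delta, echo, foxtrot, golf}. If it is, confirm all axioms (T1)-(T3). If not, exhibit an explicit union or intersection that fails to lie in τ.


τ is NOT a topology on X.

Axiom (T1): ∅ ∈ τ? Yes; X ∈ τ? Yes.
Axiom (T2/T3): check pairwise unions and intersections of members of τ.
Counterexample for (T3): {charlie, delta, foxtrot} ∩ {charlie, delta, echo, golf} = {charlie, delta} ∉ τ. Therefore τ is NOT a topology.


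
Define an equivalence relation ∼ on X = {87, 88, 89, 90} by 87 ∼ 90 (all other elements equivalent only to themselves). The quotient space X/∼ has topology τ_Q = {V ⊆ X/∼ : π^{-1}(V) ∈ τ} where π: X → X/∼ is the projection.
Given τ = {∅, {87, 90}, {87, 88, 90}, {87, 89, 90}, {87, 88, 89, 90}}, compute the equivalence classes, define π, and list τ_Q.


X/∼ = {[87=90], [88], [89]}; |τ_Q| = 5.

Equivalence classes: [87=90], [88], [89].
Quotient map π: X → X/∼ sends 87 ↦ [87=90], 88 ↦ [88], 89 ↦ [89], 90 ↦ [87=90].
For each subset V ⊆ X/∼, compute π^{-1}(V) ⊆ X and check whether π^{-1}(V) ∈ τ. V is open in τ_Q iff π^{-1}(V) ∈ τ.
  V = {}: π^{-1}(V) = ∅ ∈ τ ✓.
  V = {[87=90]}: π^{-1}(V) = {87, 90} ∈ τ ✓.
  V = {[88]}: π^{-1}(V) = {88} ∉ τ ✗.
  V = {[87=90], [88]}: π^{-1}(V) = {87, 88, 90} ∈ τ ✓.
  V = {[89]}: π^{-1}(V) = {89} ∉ τ ✗.
  V = {[87=90], [89]}: π^{-1}(V) = {87, 89, 90} ∈ τ ✓.
  V = {[88], [89]}: π^{-1}(V) = {88, 89} ∉ τ ✗.
  V = {[87=90], [88], [89]}: π^{-1}(V) = {87, 88, 89, 90} ∈ τ ✓.
Open sets in the quotient: τ_Q = {{}, {[87=90]}, {[87=90], [88]}, {[87=90], [89]}, {[87=90], [88], [89]}} (5 elements).


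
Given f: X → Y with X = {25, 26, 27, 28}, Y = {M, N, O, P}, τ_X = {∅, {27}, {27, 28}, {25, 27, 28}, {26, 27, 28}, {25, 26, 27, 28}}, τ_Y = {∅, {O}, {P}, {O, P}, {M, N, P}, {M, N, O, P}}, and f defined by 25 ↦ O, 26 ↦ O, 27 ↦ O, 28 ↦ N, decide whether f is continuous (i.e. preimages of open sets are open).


f is NOT continuous.

Compute f^{-1}(U) for each U ∈ τ_Y:
  U = ∅: f^{-1}(U) = ∅ ∈ τ_X ✓.
  U = {O}: f^{-1}(U) = {25, 26, 27} ∉ τ_X ✗.
  U = {P}: f^{-1}(U) = ∅ ∈ τ_X ✓.
  U = {O, P}: f^{-1}(U) = {25, 26, 27} ∉ τ_X ✗.
  U = {M, N, P}: f^{-1}(U) = {28} ∉ τ_X ✗.
  U = {M, N, O, P}: f^{-1}(U) = {25, 26, 27, 28} ∈ τ_X ✓.
Found U = {O} with f^{-1}(U) = {25, 26, 27} not in τ_X. Therefore f is NOT continuous.


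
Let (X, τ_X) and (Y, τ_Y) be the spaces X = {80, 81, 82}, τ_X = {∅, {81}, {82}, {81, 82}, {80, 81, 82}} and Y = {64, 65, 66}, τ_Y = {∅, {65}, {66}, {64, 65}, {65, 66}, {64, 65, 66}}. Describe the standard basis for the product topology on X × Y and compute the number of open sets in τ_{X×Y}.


Basis B = {∅ × ∅, {81} × {65}, {81} × {66}, {82} × {65}, {82} × {66}, {81} × {64, 65}, {81} × {65, 66}, {81, 82} × {65}, {81, 82} × {66}, {82} × {64, 65}, {82} × {65, 66}, {80, 81, 82} × {65}, {80, 81, 82} × {66}, {81} × {64, 65, 66}, {82} × {64, 65, 66}, {81, 82} × {64, 65}, {81, 82} × {65, 66}, {80, 81, 82} × {64, 65}, {80, 81, 82} × {65, 66}, {81, 82} × {64, 65, 66}, {80, 81, 82} × {64, 65, 66}}; |τ_{X×Y}| = 70.

Enumerate products U × V with U ∈ τ_X, V ∈ τ_Y (deduplicated):
  ∅ × ∅ = {} (∅)
  {81} × {65} = {(81,65)}
  {81} × {66} = {(81,66)}
  {82} × {65} = {(82,65)}
  {82} × {66} = {(82,66)}
  {81} × {64, 65} = {(81,64), (81,65)}
  {81} × {65, 66} = {(81,65), (81,66)}
  {81, 82} × {65} = {(81,65), (82,65)}
  {81, 82} × {66} = {(81,66), (82,66)}
  {82} × {64, 65} = {(82,64), (82,65)}
  {82} × {65, 66} = {(82,65), (82,66)}
  {80, 81, 82} × {65} = {(80,65), (81,65), (82,65)}
  {80, 81, 82} × {66} = {(80,66), (81,66), (82,66)}
  {81} × {64, 65, 66} = {(81,64), (81,65), (81,66)}
  {82} × {64, 65, 66} = {(82,64), (82,65), (82,66)}
  {81, 82} × {64, 65} = {(81,64), (81,65), (82,64), (82,65)}
  {81, 82} × {65, 66} = {(81,65), (81,66), (82,65), (82,66)}
  {80, 81, 82} × {64, 65} = {(80,64), (80,65), (81,64), (81,65), (82,64), (82,65)}
  {80, 81, 82} × {65, 66} = {(80,65), (80,66), (81,65), (81,66), (82,65), (82,66)}
  {81, 82} × {64, 65, 66} = {(81,64), (81,65), (81,66), (82,64), (82,65), (82,66)}
  {80, 81, 82} × {64, 65, 66} = {(80,64), (80,65), (80,66), (81,64), (81,65), (81,66), (82,64), (82,65), (82,66)}
These 21 distinct sets form the basis B.
Close under arbitrary unions to get τ_{X×Y}; counting gives |τ_{X×Y}| = 70.


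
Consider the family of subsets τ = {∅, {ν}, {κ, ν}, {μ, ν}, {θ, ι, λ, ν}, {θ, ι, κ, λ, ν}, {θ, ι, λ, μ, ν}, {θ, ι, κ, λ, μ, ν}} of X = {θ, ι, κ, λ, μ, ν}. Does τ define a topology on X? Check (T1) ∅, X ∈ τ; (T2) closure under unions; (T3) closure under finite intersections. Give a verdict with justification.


τ is NOT a topology on X.

Axiom (T1): ∅ ∈ τ? Yes; X ∈ τ? Yes.
Axiom (T2/T3): check pairwise unions and intersections of members of τ.
Counterexample for (T2): {κ, ν} ∪ {μ, ν} = {κ, μ, ν} ∉ τ. Therefore τ is NOT a topology.


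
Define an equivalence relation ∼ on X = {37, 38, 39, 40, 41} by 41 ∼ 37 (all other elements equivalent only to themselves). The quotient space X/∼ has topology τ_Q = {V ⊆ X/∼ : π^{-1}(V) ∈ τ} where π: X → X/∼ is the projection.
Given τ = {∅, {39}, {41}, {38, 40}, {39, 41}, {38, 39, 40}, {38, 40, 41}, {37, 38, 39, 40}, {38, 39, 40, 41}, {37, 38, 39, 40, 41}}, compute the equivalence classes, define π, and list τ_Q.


X/∼ = {[37=41], [38], [39], [40]}; |τ_Q| = 5.

Equivalence classes: [37=41], [38], [39], [40].
Quotient map π: X → X/∼ sends 37 ↦ [37=41], 38 ↦ [38], 39 ↦ [39], 40 ↦ [40], 41 ↦ [37=41].
For each subset V ⊆ X/∼, compute π^{-1}(V) ⊆ X and check whether π^{-1}(V) ∈ τ. V is open in τ_Q iff π^{-1}(V) ∈ τ.
  V = {}: π^{-1}(V) = ∅ ∈ τ ✓.
  V = {[37=41]}: π^{-1}(V) = {37, 41} ∉ τ ✗.
  V = {[38]}: π^{-1}(V) = {38} ∉ τ ✗.
  V = {[37=41], [38]}: π^{-1}(V) = {37, 38, 41} ∉ τ ✗.
  V = {[39]}: π^{-1}(V) = {39} ∈ τ ✓.
  V = {[37=41], [39]}: π^{-1}(V) = {37, 39, 41} ∉ τ ✗.
  V = {[38], [39]}: π^{-1}(V) = {38, 39} ∉ τ ✗.
  V = {[37=41], [38], [39]}: π^{-1}(V) = {37, 38, 39, 41} ∉ τ ✗.
  V = {[40]}: π^{-1}(V) = {40} ∉ τ ✗.
  V = {[37=41], [40]}: π^{-1}(V) = {37, 40, 41} ∉ τ ✗.
  V = {[38], [40]}: π^{-1}(V) = {38, 40} ∈ τ ✓.
  V = {[37=41], [38], [40]}: π^{-1}(V) = {37, 38, 40, 41} ∉ τ ✗.
  V = {[39], [40]}: π^{-1}(V) = {39, 40} ∉ τ ✗.
  V = {[37=41], [39], [40]}: π^{-1}(V) = {37, 39, 40, 41} ∉ τ ✗.
  V = {[38], [39], [40]}: π^{-1}(V) = {38, 39, 40} ∈ τ ✓.
  V = {[37=41], [38], [39], [40]}: π^{-1}(V) = {37, 38, 39, 40, 41} ∈ τ ✓.
Open sets in the quotient: τ_Q = {{}, {[39]}, {[38], [40]}, {[38], [39], [40]}, {[37=41], [38], [39], [40]}} (5 elements).


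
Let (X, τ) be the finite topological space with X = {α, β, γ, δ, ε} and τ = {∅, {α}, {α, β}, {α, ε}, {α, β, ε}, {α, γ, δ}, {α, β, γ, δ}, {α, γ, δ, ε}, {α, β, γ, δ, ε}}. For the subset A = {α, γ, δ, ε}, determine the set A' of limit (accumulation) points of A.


A' = {β, γ, δ, ε}

For each x ∈ X, list the open sets U ∈ τ with x ∈ U, then check whether U ∩ (A ∖ {x}) ≠ ∅ for every such U.
  x = α: open {α} ∋ x has {α} ∩ (A ∖ {α}) = ∅, so x is NOT a limit point.
  x = β: opens ∋ x are {α, β}, {α, β, ε}, {α, β, γ, δ}, {α, β, γ, δ, ε}; each meets A ∖ {β}, so x IS a limit point.
  x = γ: opens ∋ x are {α, γ, δ}, {α, β, γ, δ}, {α, γ, δ, ε}, {α, β, γ, δ, ε}; each meets A ∖ {γ}, so x IS a limit point.
  x = δ: opens ∋ x are {α, γ, δ}, {α, β, γ, δ}, {α, γ, δ, ε}, {α, β, γ, δ, ε}; each meets A ∖ {δ}, so x IS a limit point.
  x = ε: opens ∋ x are {α, ε}, {α, β, ε}, {α, γ, δ, ε}, {α, β, γ, δ, ε}; each meets A ∖ {ε}, so x IS a limit point.
Collecting: A' = {β, γ, δ, ε}.


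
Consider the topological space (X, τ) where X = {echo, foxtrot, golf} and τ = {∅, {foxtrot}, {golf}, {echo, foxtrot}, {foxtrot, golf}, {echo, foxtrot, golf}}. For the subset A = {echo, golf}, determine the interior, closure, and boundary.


int(A) = {golf}, cl(A) = {echo, golf}, ∂A = {echo}.

Closed sets in (X, τ) are complements of opens:
  closed(X, τ) = {∅, {echo}, {golf}, {echo, foxtrot}, {echo, golf}, {echo, foxtrot, golf}}.
int(A) = ⋃ {U ∈ τ : U ⊆ A}. Opens contained in A: ∅, {golf}.
Taking the union of these: int(A) = {golf}.
cl(A) = ⋂ {C closed : A ⊆ C}. Closed sets containing A: {echo, golf}, {echo, foxtrot, golf}.
Intersecting these: cl(A) = {echo, golf}.
∂A = cl(A) ∖ int(A) = {echo, golf} ∖ {golf} = {echo}.


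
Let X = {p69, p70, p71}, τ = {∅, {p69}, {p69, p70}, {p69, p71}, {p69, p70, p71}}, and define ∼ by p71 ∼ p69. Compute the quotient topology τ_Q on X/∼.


X/∼ = {[p69=p71], [p70]}; |τ_Q| = 3.

Equivalence classes: [p69=p71], [p70].
Quotient map π: X → X/∼ sends p69 ↦ [p69=p71], p70 ↦ [p70], p71 ↦ [p69=p71].
For each subset V ⊆ X/∼, compute π^{-1}(V) ⊆ X and check whether π^{-1}(V) ∈ τ. V is open in τ_Q iff π^{-1}(V) ∈ τ.
  V = {}: π^{-1}(V) = ∅ ∈ τ ✓.
  V = {[p69=p71]}: π^{-1}(V) = {p69, p71} ∈ τ ✓.
  V = {[p70]}: π^{-1}(V) = {p70} ∉ τ ✗.
  V = {[p69=p71], [p70]}: π^{-1}(V) = {p69, p70, p71} ∈ τ ✓.
Open sets in the quotient: τ_Q = {{}, {[p69=p71]}, {[p69=p71], [p70]}} (3 elements).


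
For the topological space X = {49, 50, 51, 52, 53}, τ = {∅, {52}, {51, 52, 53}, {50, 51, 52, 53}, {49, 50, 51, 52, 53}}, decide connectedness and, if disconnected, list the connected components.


(X, τ) is connected.

Find clopen sets (U ∈ τ with X ∖ U ∈ τ):
  U = ∅, X ∖ U = {49, 50, 51, 52, 53} — both open, so U is clopen.
  U = {49, 50, 51, 52, 53}, X ∖ U = ∅ — both open, so U is clopen.
Only trivial clopens (∅ and X) exist, so (X, τ) is connected.
Compute connected components by grouping points that agree on all clopens:
  component: {49, 50, 51, 52, 53}


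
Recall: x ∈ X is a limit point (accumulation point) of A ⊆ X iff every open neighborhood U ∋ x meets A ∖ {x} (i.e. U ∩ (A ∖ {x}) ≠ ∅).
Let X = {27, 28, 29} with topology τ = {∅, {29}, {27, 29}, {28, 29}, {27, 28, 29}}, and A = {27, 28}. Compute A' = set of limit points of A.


A' = ∅

For each x ∈ X, list the open sets U ∈ τ with x ∈ U, then check whether U ∩ (A ∖ {x}) ≠ ∅ for every such U.
  x = 27: open {27, 29} ∋ x has {27, 29} ∩ (A ∖ {27}) = ∅, so x is NOT a limit point.
  x = 28: open {28, 29} ∋ x has {28, 29} ∩ (A ∖ {28}) = ∅, so x is NOT a limit point.
  x = 29: open {29} ∋ x has {29} ∩ (A ∖ {29}) = ∅, so x is NOT a limit point.
Collecting: A' = ∅.


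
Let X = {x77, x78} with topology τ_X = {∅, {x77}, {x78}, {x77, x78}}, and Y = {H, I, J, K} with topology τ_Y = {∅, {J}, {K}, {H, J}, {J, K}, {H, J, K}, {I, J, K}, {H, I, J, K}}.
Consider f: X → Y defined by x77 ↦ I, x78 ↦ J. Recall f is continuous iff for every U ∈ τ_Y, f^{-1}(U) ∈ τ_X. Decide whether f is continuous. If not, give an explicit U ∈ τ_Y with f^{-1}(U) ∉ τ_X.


f IS continuous.

Compute f^{-1}(U) for each U ∈ τ_Y:
  U = ∅: f^{-1}(U) = ∅ ∈ τ_X ✓.
  U = {J}: f^{-1}(U) = {x78} ∈ τ_X ✓.
  U = {K}: f^{-1}(U) = ∅ ∈ τ_X ✓.
  U = {H, J}: f^{-1}(U) = {x78} ∈ τ_X ✓.
  U = {J, K}: f^{-1}(U) = {x78} ∈ τ_X ✓.
  U = {H, J, K}: f^{-1}(U) = {x78} ∈ τ_X ✓.
  U = {I, J, K}: f^{-1}(U) = {x77, x78} ∈ τ_X ✓.
  U = {H, I, J, K}: f^{-1}(U) = {x77, x78} ∈ τ_X ✓.
Every preimage lies in τ_X, so f IS continuous.


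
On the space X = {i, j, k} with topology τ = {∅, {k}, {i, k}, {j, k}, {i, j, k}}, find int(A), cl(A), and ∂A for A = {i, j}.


int(A) = ∅, cl(A) = {i, j}, ∂A = {i, j}.

Closed sets in (X, τ) are complements of opens:
  closed(X, τ) = {∅, {i}, {j}, {i, j}, {i, j, k}}.
int(A) = ⋃ {U ∈ τ : U ⊆ A}. Opens contained in A: ∅.
Taking the union of these: int(A) = ∅.
cl(A) = ⋂ {C closed : A ⊆ C}. Closed sets containing A: {i, j}, {i, j, k}.
Intersecting these: cl(A) = {i, j}.
∂A = cl(A) ∖ int(A) = {i, j} ∖ ∅ = {i, j}.


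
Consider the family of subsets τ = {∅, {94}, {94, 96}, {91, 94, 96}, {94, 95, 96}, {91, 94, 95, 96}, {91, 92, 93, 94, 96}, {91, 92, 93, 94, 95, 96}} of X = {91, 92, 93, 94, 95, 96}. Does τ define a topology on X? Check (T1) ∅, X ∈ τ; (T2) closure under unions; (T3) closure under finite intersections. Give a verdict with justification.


τ IS a topology on X.

Axiom (T1): ∅ ∈ τ? Yes; X ∈ τ? Yes.
Axiom (T2/T3): check pairwise unions and intersections of members of τ.
All pairwise intersections and unions checked — each lies in τ. Therefore τ satisfies (T1), (T2), (T3): it IS a topology on X.


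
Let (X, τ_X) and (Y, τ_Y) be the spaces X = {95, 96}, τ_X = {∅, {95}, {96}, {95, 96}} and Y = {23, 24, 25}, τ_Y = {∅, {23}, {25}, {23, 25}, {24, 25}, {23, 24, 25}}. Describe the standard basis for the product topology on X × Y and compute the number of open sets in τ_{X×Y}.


Basis B = {∅ × ∅, {95} × {23}, {95} × {25}, {96} × {23}, {96} × {25}, {95} × {23, 25}, {95, 96} × {23}, {95} × {24, 25}, {95, 96} × {25}, {96} × {23, 25}, {96} × {24, 25}, {95} × {23, 24, 25}, {96} × {23, 24, 25}, {95, 96} × {23, 25}, {95, 96} × {24, 25}, {95, 96} × {23, 24, 25}}; |τ_{X×Y}| = 36.

Enumerate products U × V with U ∈ τ_X, V ∈ τ_Y (deduplicated):
  ∅ × ∅ = {} (∅)
  {95} × {23} = {(95,23)}
  {95} × {25} = {(95,25)}
  {96} × {23} = {(96,23)}
  {96} × {25} = {(96,25)}
  {95} × {23, 25} = {(95,23), (95,25)}
  {95, 96} × {23} = {(95,23), (96,23)}
  {95} × {24, 25} = {(95,24), (95,25)}
  {95, 96} × {25} = {(95,25), (96,25)}
  {96} × {23, 25} = {(96,23), (96,25)}
  {96} × {24, 25} = {(96,24), (96,25)}
  {95} × {23, 24, 25} = {(95,23), (95,24), (95,25)}
  {96} × {23, 24, 25} = {(96,23), (96,24), (96,25)}
  {95, 96} × {23, 25} = {(95,23), (95,25), (96,23), (96,25)}
  {95, 96} × {24, 25} = {(95,24), (95,25), (96,24), (96,25)}
  {95, 96} × {23, 24, 25} = {(95,23), (95,24), (95,25), (96,23), (96,24), (96,25)}
These 16 distinct sets form the basis B.
Close under arbitrary unions to get τ_{X×Y}; counting gives |τ_{X×Y}| = 36.


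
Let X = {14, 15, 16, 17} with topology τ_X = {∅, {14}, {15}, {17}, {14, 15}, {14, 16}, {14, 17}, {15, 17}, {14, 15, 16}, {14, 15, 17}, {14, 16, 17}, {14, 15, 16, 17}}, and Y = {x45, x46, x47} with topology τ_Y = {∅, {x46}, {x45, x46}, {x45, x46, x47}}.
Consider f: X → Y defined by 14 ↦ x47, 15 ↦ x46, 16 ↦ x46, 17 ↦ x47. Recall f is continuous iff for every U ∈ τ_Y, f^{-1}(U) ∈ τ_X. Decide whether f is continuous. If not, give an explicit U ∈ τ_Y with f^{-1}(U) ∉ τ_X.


f is NOT continuous.

Compute f^{-1}(U) for each U ∈ τ_Y:
  U = ∅: f^{-1}(U) = ∅ ∈ τ_X ✓.
  U = {x46}: f^{-1}(U) = {15, 16} ∉ τ_X ✗.
  U = {x45, x46}: f^{-1}(U) = {15, 16} ∉ τ_X ✗.
  U = {x45, x46, x47}: f^{-1}(U) = {14, 15, 16, 17} ∈ τ_X ✓.
Found U = {x46} with f^{-1}(U) = {15, 16} not in τ_X. Therefore f is NOT continuous.


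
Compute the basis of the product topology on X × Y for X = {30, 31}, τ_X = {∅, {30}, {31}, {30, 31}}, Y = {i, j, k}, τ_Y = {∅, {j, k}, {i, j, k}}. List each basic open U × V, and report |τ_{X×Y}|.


Basis B = {∅ × ∅, {30} × {j, k}, {31} × {j, k}, {30} × {i, j, k}, {31} × {i, j, k}, {30, 31} × {j, k}, {30, 31} × {i, j, k}}; |τ_{X×Y}| = 9.

Enumerate products U × V with U ∈ τ_X, V ∈ τ_Y (deduplicated):
  ∅ × ∅ = {} (∅)
  {30} × {j, k} = {(30,j), (30,k)}
  {31} × {j, k} = {(31,j), (31,k)}
  {30} × {i, j, k} = {(30,i), (30,j), (30,k)}
  {31} × {i, j, k} = {(31,i), (31,j), (31,k)}
  {30, 31} × {j, k} = {(30,j), (30,k), (31,j), (31,k)}
  {30, 31} × {i, j, k} = {(30,i), (30,j), (30,k), (31,i), (31,j), (31,k)}
These 7 distinct sets form the basis B.
Close under arbitrary unions to get τ_{X×Y}; counting gives |τ_{X×Y}| = 9.


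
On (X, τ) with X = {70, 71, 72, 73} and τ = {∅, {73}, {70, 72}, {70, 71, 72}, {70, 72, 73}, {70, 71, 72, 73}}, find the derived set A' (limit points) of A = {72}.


A' = {70, 71}

For each x ∈ X, list the open sets U ∈ τ with x ∈ U, then check whether U ∩ (A ∖ {x}) ≠ ∅ for every such U.
  x = 70: opens ∋ x are {70, 72}, {70, 71, 72}, {70, 72, 73}, {70, 71, 72, 73}; each meets A ∖ {70}, so x IS a limit point.
  x = 71: opens ∋ x are {70, 71, 72}, {70, 71, 72, 73}; each meets A ∖ {71}, so x IS a limit point.
  x = 72: open {70, 72} ∋ x has {70, 72} ∩ (A ∖ {72}) = ∅, so x is NOT a limit point.
  x = 73: open {73} ∋ x has {73} ∩ (A ∖ {73}) = ∅, so x is NOT a limit point.
Collecting: A' = {70, 71}.


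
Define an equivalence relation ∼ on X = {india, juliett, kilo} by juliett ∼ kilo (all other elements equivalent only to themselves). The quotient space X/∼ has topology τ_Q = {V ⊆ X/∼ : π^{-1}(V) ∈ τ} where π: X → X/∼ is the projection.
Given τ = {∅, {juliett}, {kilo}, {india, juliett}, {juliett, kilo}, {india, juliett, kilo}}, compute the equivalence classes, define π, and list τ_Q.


X/∼ = {[india], [juliett=kilo]}; |τ_Q| = 3.

Equivalence classes: [india], [juliett=kilo].
Quotient map π: X → X/∼ sends india ↦ [india], juliett ↦ [juliett=kilo], kilo ↦ [juliett=kilo].
For each subset V ⊆ X/∼, compute π^{-1}(V) ⊆ X and check whether π^{-1}(V) ∈ τ. V is open in τ_Q iff π^{-1}(V) ∈ τ.
  V = {}: π^{-1}(V) = ∅ ∈ τ ✓.
  V = {[india]}: π^{-1}(V) = {india} ∉ τ ✗.
  V = {[juliett=kilo]}: π^{-1}(V) = {juliett, kilo} ∈ τ ✓.
  V = {[india], [juliett=kilo]}: π^{-1}(V) = {india, juliett, kilo} ∈ τ ✓.
Open sets in the quotient: τ_Q = {{}, {[juliett=kilo]}, {[india], [juliett=kilo]}} (3 elements).


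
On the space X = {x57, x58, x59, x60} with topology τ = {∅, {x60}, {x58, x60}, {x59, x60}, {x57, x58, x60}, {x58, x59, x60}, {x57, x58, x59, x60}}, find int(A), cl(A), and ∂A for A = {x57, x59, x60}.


int(A) = {x59, x60}, cl(A) = {x57, x58, x59, x60}, ∂A = {x57, x58}.

Closed sets in (X, τ) are complements of opens:
  closed(X, τ) = {∅, {x57}, {x59}, {x57, x58}, {x57, x59}, {x57, x58, x59}, {x57, x58, x59, x60}}.
int(A) = ⋃ {U ∈ τ : U ⊆ A}. Opens contained in A: ∅, {x60}, {x59, x60}.
Taking the union of these: int(A) = {x59, x60}.
cl(A) = ⋂ {C closed : A ⊆ C}. Closed sets containing A: {x57, x58, x59, x60}.
Intersecting these: cl(A) = {x57, x58, x59, x60}.
∂A = cl(A) ∖ int(A) = {x57, x58, x59, x60} ∖ {x59, x60} = {x57, x58}.
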